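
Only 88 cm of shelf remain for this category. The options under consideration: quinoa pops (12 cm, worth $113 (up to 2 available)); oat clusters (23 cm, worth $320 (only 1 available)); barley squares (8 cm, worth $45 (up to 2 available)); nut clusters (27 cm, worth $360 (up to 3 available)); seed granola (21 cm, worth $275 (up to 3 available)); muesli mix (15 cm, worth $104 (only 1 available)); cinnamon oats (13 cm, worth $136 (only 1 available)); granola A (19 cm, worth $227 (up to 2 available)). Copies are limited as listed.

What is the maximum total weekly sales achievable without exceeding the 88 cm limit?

Density check — oat clusters 13.91, nut clusters 13.33, seed granola 13.10, granola A 11.95 are the best per cm.
The ratio heuristic lands on oat clusters + barley squares + 2×nut clusters (1085) but leaves 3 cm idle.
Dropping barley squares and 2×nut clusters frees 62 cm; slotting in 3×seed granola (63 cm) lifts the total to 1145 at 86 cm.
Nothing else within 88 cm beats 1145.

1145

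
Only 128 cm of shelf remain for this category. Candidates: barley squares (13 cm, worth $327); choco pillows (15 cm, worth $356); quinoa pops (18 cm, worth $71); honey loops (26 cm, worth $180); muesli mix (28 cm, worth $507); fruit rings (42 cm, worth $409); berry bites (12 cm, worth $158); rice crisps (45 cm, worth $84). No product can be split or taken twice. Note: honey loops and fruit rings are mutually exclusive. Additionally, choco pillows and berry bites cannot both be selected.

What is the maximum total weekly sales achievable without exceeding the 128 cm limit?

Taking barley squares + choco pillows + quinoa pops + muesli mix + fruit rings: 116 cm used, 1670 in weekly sales.
Next best is barley squares + choco pillows + muesli mix + fruit rings at 1599 (98 cm) — short by 71.

1670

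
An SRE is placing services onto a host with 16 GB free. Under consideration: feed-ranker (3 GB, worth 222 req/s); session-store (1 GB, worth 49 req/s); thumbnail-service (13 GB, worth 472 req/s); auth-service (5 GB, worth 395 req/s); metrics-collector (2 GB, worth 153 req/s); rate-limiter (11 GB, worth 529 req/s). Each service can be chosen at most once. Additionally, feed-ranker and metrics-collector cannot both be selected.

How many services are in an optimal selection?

2

The maximum throughput within 16 GB is 924.
One optimal bundle: auth-service + rate-limiter (16 GB).
All optima have 2 services.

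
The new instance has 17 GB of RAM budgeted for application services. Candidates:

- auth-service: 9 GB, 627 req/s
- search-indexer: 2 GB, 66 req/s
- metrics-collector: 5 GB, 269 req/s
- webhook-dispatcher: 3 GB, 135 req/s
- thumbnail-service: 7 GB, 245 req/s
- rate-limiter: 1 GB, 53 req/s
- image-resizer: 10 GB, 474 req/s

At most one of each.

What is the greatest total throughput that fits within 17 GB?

Taking the top-ratio services first gives auth-service + search-indexer + metrics-collector + rate-limiter for 1015 (17 GB).
The 3 GB tied up in search-indexer and rate-limiter is better spent on webhook-dispatcher — total rises to 1031 (17 GB).
The closest alternative, auth-service + search-indexer + metrics-collector + rate-limiter, reaches only 1015.

1031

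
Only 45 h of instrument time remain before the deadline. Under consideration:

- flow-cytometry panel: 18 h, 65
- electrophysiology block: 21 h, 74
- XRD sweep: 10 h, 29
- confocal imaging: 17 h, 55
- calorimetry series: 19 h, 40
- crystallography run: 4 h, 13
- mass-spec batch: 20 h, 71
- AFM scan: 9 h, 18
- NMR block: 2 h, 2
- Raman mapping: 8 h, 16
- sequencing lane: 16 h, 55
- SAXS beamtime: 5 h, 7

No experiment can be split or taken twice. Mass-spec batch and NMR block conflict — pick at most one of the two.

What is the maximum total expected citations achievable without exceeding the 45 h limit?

Best packing: electrophysiology block + crystallography run + mass-spec batch — 45 h, 158 total.
That's the maximum — no feasible swap from here does better than 158.

158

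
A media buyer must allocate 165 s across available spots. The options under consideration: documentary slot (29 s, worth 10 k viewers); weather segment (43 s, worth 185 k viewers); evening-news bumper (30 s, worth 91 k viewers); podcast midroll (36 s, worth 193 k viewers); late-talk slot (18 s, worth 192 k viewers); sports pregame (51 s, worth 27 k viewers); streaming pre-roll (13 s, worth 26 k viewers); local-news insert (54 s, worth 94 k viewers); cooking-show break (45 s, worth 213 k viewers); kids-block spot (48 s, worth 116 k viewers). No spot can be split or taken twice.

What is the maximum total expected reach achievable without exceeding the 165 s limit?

By expected reach per s: late-talk slot 10.67, podcast midroll 5.36, cooking-show break 4.73, weather segment 4.30 lead.
The ratio ordering already packs tightly: weather segment + podcast midroll + late-talk slot + streaming pre-roll + cooking-show break, 155 s, 809.
No other feasible combination exceeds 809.

809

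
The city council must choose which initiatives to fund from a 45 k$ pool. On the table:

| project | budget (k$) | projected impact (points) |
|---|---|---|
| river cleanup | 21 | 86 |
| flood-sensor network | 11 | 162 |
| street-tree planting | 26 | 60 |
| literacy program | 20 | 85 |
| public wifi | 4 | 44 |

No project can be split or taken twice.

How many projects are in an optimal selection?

Best achievable projected impact is 292.
For example river cleanup + flood-sensor network + public wifi achieves it, using 36 k$.
Any selection reaching 292 contains exactly 3 projects.

3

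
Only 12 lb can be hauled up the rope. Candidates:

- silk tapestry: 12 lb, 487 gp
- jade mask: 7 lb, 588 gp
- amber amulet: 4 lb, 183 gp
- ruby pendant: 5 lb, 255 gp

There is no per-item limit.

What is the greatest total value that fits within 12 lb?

843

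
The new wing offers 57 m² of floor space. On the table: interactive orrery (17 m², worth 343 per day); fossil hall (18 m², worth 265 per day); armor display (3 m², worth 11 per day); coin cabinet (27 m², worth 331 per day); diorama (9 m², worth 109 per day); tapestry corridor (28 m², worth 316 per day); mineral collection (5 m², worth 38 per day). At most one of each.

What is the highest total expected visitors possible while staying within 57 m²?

794

Filling by ratio: interactive orrery + fossil hall + armor display + diorama + mineral collection for 766, with 5 m² left unused.
Dropping fossil hall and mineral collection frees 23 m²; slotting in coin cabinet (27 m²) lifts the total to 794 at 56 m².
Next best is interactive orrery + coin cabinet + diorama at 783 (53 m²) — short by 11.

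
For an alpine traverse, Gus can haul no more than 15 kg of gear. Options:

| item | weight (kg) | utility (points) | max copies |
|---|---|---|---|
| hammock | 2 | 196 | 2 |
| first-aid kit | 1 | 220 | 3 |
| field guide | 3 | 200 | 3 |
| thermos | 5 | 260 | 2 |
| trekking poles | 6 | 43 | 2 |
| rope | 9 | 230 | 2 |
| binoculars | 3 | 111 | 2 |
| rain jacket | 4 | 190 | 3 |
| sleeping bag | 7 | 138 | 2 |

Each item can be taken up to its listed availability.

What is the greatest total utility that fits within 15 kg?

1512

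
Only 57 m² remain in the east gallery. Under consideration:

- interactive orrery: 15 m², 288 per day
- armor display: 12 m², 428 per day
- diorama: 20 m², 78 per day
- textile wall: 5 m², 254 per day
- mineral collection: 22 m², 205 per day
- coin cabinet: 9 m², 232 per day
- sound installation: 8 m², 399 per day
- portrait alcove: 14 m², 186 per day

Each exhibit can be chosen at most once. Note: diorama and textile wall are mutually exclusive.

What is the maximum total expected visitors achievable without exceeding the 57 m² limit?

The ratio ordering already packs tightly: interactive orrery + armor display + textile wall + coin cabinet + sound installation, 49 m², 1601.
Next best is interactive orrery + armor display + textile wall + sound installation + portrait alcove at 1555 (54 m²) — short by 46.

1601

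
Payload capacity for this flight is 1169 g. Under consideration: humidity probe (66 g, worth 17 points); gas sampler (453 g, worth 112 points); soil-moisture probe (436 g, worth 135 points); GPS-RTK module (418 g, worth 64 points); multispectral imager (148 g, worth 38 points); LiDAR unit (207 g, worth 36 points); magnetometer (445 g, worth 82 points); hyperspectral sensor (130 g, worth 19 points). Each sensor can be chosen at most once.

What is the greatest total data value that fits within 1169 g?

304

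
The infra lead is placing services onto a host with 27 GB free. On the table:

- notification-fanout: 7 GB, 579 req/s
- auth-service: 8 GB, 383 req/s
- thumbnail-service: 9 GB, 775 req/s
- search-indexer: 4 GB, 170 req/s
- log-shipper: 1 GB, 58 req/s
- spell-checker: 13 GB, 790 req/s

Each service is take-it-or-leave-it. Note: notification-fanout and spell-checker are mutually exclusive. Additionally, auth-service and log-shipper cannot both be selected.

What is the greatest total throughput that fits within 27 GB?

Best packing: thumbnail-service + search-indexer + log-shipper + spell-checker — 27 GB, 1793 total.

1793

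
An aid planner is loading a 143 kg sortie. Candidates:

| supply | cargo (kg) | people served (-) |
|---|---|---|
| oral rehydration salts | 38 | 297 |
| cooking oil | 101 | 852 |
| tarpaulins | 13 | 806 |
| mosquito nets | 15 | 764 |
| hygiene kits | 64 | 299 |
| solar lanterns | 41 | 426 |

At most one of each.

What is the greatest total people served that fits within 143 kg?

2422

Greedy by ratio would take oral rehydration salts + tarpaulins + mosquito nets + solar lanterns: 107 kg used, total 2293.
Replace oral rehydration salts and solar lanterns with cooking oil: the trade gains 129 net, giving 2422 at 129 kg.
The closest alternative, tarpaulins + mosquito nets + hygiene kits + solar lanterns, reaches only 2295.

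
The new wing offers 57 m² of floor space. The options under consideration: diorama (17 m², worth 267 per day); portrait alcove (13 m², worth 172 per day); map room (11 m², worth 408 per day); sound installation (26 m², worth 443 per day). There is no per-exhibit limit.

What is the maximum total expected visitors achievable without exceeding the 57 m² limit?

2040

Ranking by ratio (expected visitors/m²): map room 37.09, sound installation 17.04, diorama 15.71.
5×map room uses 55 of the 57 m² and totals 2040.
Nothing else within 57 m² beats 2040.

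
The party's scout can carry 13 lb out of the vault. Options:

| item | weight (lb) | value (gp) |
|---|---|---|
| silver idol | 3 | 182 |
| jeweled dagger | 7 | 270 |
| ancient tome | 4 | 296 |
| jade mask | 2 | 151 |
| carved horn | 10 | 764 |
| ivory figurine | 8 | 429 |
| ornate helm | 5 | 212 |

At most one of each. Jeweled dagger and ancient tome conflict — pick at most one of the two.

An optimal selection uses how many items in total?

2

Best achievable value is 946.
One optimal bundle: silver idol + carved horn (13 lb).
All optima have 2 items.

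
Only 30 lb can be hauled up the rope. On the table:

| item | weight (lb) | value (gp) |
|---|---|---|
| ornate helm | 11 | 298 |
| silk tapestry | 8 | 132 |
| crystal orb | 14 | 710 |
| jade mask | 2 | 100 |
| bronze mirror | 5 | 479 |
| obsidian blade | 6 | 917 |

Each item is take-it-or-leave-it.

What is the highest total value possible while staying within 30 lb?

2206

Best packing: crystal orb + jade mask + bronze mirror + obsidian blade — 27 lb, 2206 total.
No other feasible combination exceeds 2206.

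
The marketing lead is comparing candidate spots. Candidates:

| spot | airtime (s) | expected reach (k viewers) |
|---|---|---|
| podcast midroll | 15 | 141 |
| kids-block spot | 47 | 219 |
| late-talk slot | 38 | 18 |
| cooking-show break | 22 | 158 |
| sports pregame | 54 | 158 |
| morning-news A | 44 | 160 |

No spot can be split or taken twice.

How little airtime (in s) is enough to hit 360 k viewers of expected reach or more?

Look for the lowest-airtime combination reaching 360.
podcast midroll + kids-block spot reaches 360 using 62 s.
No combination under 62 s hits 360.

62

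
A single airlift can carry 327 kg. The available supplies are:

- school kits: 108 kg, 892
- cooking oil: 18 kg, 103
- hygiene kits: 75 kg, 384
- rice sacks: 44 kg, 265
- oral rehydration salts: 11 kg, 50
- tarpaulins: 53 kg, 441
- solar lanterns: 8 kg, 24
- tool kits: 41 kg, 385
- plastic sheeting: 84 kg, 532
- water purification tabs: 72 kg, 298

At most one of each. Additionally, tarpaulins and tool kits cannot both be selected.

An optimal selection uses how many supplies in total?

Best achievable people served is 2307.
One optimal bundle: school kits + cooking oil + rice sacks + oral rehydration salts + tarpaulins + solar lanterns + plastic sheeting (326 kg).
Every optimal selection uses 7 supplies.

7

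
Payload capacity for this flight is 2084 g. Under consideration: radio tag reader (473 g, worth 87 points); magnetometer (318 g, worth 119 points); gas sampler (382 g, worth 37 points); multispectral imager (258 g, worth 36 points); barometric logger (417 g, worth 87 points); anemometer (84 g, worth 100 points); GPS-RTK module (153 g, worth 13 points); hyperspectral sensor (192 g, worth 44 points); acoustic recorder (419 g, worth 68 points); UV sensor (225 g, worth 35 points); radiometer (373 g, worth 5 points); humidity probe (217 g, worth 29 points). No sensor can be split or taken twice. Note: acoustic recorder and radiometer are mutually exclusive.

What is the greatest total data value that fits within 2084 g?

518

Radio tag reader + magnetometer + barometric logger + anemometer + GPS-RTK module + hyperspectral sensor + acoustic recorder uses 2056 of the 2084 g and totals 518.
Runner-up radio tag reader + magnetometer + barometric logger + anemometer + GPS-RTK module + hyperspectral sensor + UV sensor + humidity probe tops out at 514.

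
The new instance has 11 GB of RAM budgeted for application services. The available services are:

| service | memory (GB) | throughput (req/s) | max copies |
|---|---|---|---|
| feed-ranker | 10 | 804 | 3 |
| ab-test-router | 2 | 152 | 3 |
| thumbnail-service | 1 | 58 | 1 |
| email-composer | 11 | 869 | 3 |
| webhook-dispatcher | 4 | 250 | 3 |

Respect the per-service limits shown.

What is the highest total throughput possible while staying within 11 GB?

869

Ranking by ratio (throughput/GB): feed-ranker 80.40, email-composer 79.00, ab-test-router 76.00.
A density-first pass picks feed-ranker + thumbnail-service — 862 at 11 GB.
Dropping feed-ranker and thumbnail-service frees 11 GB; slotting in email-composer (11 GB) lifts the total to 869 at 11 GB.
No other feasible combination exceeds 869.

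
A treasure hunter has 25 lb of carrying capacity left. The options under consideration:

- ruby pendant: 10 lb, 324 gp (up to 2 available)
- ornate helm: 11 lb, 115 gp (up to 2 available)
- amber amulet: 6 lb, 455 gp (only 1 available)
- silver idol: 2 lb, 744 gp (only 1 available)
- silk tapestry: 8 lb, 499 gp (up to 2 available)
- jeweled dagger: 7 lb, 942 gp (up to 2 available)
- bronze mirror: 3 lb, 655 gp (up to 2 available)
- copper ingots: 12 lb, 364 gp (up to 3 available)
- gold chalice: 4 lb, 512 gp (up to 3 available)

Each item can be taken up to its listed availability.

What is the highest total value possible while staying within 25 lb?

4020

Ranking by ratio (value/lb): silver idol 372.00, bronze mirror 218.33, jeweled dagger 134.57.
A density-first pass picks silver idol + 2×jeweled dagger + 2×bronze mirror — 3938 at 22 lb.
The 7 lb tied up in jeweled dagger is better spent on 2×gold chalice — total rises to 4020 (23 lb).
The spare 2 lb is too small for any remaining item, and no exchange beats 4020.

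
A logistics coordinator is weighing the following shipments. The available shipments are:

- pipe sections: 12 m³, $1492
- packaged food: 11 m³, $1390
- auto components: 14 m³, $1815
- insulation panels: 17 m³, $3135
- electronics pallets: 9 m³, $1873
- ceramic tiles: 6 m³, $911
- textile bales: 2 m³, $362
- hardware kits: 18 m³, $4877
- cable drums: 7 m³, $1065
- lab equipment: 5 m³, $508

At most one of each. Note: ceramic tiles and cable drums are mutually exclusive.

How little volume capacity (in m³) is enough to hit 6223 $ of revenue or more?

Look for the lowest-volume combination reaching 6223.
Taking electronics pallets + hardware kits gives 6750 (≥ 6223) for 27 m³.
No combination under 27 m³ hits 6223.

27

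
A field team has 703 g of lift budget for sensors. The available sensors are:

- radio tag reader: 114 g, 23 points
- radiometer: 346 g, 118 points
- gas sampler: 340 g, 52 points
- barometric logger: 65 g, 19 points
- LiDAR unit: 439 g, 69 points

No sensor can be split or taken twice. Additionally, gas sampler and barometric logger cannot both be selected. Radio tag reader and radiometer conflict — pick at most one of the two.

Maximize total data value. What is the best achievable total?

170

Taking radiometer + gas sampler: 686 g used, 170 in data value.
No other feasible combination exceeds 170.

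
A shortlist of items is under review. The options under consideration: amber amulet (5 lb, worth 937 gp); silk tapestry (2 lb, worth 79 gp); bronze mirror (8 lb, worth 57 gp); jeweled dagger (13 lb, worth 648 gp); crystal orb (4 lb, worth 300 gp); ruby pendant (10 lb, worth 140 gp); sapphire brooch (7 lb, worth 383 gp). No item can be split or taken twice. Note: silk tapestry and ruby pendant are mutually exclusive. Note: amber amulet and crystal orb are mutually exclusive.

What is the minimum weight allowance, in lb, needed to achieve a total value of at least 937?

5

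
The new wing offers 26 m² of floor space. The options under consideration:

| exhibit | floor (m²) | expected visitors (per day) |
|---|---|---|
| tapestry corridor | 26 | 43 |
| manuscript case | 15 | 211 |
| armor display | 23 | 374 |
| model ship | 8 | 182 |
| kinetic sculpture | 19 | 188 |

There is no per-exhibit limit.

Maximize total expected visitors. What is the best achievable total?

546

Best packing: 3×model ship — 24 m², 546 total.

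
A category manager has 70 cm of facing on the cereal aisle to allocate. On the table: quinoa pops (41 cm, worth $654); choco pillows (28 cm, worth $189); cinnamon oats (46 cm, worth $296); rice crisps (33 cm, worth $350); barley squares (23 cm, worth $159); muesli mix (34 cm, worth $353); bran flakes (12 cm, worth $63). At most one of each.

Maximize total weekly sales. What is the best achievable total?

A density-first pass picks quinoa pops + barley squares — 813 at 64 cm.
The 23 cm tied up in barley squares is better spent on choco pillows — total rises to 843 (69 cm).
Runner-up quinoa pops + barley squares tops out at 813.

843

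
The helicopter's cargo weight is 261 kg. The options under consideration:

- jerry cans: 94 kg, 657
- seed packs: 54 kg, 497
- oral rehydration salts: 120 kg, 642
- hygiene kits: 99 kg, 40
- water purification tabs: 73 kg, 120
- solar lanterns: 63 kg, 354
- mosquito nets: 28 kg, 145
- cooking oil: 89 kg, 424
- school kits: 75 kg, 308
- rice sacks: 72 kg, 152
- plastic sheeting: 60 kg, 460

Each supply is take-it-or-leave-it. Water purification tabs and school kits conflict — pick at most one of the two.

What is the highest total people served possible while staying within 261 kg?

1759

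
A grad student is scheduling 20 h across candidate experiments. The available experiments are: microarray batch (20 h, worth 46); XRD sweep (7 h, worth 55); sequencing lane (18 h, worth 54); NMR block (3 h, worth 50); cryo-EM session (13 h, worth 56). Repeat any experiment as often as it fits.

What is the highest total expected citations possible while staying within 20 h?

Best packing: 6×NMR block — 18 h, 300 total.
The spare 2 h is too small for any remaining experiment, and no exchange beats 300.

300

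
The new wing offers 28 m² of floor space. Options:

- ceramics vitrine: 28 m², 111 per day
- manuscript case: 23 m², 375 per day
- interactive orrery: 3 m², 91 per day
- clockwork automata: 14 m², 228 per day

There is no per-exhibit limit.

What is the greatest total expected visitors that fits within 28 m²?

819

Taking 9×interactive orrery: 27 m² used, 819 in expected visitors.
That's the maximum — no swap from here does better than 819.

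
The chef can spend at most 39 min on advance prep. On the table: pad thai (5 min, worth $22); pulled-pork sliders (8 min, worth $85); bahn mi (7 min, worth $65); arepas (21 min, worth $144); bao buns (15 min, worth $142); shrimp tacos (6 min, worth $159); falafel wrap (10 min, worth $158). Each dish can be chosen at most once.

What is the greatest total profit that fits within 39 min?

Best packing: pulled-pork sliders + bao buns + shrimp tacos + falafel wrap — 39 min, 544 total.
Nothing else within 39 min beats 544.

544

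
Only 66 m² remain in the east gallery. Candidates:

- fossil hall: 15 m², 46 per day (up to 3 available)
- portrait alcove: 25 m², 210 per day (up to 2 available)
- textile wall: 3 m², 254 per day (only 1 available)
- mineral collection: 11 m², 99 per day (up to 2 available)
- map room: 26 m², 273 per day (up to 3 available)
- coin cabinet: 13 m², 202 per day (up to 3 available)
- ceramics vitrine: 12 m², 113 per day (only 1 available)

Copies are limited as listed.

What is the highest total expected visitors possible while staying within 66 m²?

By expected visitors per m²: textile wall 84.67, coin cabinet 15.54, map room 10.50, ceramics vitrine 9.42 lead.
Taking textile wall + mineral collection + 3×coin cabinet + ceramics vitrine: 65 m² used, 1072 in expected visitors.
That's the maximum — no swap from here does better than 1072.

1072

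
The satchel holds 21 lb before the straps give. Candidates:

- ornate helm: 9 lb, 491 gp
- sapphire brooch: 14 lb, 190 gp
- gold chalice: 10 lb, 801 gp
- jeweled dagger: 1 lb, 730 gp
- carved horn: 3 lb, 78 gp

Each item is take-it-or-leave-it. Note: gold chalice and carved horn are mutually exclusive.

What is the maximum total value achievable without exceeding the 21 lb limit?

Density check — jeweled dagger 730.00, gold chalice 80.10, ornate helm 54.56, carved horn 26.00 are the best per lb.
The ratio ordering already packs tightly: ornate helm + gold chalice + jeweled dagger, 20 lb, 2022.

2022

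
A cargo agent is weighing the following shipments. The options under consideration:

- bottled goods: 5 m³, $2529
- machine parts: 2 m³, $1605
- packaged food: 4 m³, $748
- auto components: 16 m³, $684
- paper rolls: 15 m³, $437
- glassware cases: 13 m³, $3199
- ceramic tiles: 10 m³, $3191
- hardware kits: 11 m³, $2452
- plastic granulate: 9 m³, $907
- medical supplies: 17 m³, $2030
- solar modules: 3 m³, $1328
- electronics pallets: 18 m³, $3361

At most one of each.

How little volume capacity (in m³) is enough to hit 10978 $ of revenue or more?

31

Look for the lowest-volume combination reaching 10978.
Taking bottled goods + machine parts + ceramic tiles + hardware kits + solar modules gives 11105 (≥ 10978) for 31 m³.
No combination under 31 m³ hits 10978.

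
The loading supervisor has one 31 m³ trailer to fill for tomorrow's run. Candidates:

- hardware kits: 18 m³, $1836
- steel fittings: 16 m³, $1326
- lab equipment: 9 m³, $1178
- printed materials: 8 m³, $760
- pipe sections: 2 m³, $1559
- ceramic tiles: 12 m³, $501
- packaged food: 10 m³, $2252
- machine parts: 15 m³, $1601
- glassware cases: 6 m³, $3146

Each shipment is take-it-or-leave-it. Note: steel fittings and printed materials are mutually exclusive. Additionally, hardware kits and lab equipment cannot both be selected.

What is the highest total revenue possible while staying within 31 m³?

The ratio ordering already packs tightly: lab equipment + pipe sections + packaged food + glassware cases, 27 m³, 8135.

8135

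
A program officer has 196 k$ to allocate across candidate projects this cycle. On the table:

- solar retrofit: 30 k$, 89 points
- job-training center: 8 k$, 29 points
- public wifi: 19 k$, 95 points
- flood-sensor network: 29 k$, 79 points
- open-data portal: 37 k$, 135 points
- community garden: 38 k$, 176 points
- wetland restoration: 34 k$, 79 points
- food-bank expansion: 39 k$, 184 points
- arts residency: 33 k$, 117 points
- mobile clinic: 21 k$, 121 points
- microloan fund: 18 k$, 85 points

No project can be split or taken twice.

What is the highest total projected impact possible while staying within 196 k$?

857

By projected impact per k$: mobile clinic 5.76, public wifi 5.00, microloan fund 4.72, food-bank expansion 4.72 lead.
A density-first pass picks job-training center + public wifi + open-data portal + community garden + food-bank expansion + mobile clinic + microloan fund — 825 at 180 k$.
The 18 k$ tied up in microloan fund is better spent on arts residency — total rises to 857 (195 k$).
The closest alternative, job-training center + open-data portal + community garden + food-bank expansion + arts residency + mobile clinic + microloan fund, reaches only 847.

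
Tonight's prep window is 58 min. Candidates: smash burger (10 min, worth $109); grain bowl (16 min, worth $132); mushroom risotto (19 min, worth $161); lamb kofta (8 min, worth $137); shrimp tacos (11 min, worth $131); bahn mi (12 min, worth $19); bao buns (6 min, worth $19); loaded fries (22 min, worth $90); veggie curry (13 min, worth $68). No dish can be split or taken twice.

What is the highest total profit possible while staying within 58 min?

Greedy by ratio would take smash burger + mushroom risotto + lamb kofta + shrimp tacos + bao buns: 54 min used, total 557.
Dropping mushroom risotto and bao buns frees 25 min; slotting in grain bowl + veggie curry (29 min) lifts the total to 577 at 58 min.
That's the maximum — no swap from here does better than 577.

577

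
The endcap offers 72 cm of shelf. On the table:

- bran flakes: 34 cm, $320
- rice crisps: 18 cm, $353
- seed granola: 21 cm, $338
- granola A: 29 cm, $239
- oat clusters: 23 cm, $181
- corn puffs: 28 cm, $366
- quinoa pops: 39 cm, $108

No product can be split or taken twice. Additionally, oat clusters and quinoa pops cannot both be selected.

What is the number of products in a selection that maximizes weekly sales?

3

Optimal total is 1057.
One optimal bundle: rice crisps + seed granola + corn puffs (67 cm).
All optima have 3 products.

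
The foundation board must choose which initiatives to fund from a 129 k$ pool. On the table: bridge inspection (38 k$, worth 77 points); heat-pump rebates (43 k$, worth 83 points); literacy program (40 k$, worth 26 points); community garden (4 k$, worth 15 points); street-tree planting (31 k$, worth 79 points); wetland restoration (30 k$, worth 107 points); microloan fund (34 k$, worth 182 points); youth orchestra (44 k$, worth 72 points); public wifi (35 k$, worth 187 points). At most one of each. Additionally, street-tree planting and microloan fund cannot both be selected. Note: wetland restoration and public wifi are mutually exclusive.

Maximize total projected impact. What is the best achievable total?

Best packing: heat-pump rebates + community garden + microloan fund + public wifi — 116 k$, 467 total.
An exhaustive check of the 512 subsets confirms 467.

467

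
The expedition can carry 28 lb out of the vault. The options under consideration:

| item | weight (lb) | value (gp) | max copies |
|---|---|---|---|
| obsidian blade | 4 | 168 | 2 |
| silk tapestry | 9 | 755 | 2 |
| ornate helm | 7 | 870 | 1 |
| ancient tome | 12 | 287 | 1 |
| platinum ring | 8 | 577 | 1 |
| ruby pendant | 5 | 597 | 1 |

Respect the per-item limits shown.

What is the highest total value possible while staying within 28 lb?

Best packing: obsidian blade + silk tapestry + ornate helm + ruby pendant — 25 lb, 2390 total.
Every other selection either busts 28 lb or exceeds an availability limit or fails to beat 2390.

2390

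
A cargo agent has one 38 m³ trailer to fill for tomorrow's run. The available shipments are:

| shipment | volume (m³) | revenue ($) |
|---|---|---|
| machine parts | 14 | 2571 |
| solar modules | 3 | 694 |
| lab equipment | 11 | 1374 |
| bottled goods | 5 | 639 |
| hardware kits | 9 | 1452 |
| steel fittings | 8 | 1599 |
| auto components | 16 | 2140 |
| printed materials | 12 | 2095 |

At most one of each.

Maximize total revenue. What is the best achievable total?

Ranking by ratio (revenue/m³): solar modules 231.33, steel fittings 199.88, machine parts 183.64.
Taking machine parts + solar modules + steel fittings + printed materials: 37 m³ used, 6959 in revenue.
Runner-up machine parts + solar modules + hardware kits + printed materials tops out at 6812.

6959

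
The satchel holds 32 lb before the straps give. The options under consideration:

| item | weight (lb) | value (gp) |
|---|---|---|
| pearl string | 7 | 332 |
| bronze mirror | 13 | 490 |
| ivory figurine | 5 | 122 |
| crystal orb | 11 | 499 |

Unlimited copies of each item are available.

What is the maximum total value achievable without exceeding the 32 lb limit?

1495

By value per lb: pearl string 47.43, crystal orb 45.36, bronze mirror 37.69 lead.
The ratio heuristic lands on 4×pearl string (1328) but leaves 4 lb idle.
Replace pearl string with crystal orb: the trade gains 167 net, giving 1495 at 32 lb.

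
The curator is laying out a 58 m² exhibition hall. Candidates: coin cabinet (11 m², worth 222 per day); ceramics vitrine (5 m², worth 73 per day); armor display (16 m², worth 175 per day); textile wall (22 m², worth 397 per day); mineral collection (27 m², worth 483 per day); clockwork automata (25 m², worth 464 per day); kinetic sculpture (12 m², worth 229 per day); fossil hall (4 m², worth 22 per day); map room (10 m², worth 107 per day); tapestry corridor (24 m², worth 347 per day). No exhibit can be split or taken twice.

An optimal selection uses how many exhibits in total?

Best achievable expected visitors is 1083.
coin cabinet + textile wall + clockwork automata hits 1083 at 58 m².
Every optimal selection uses 3 exhibits.

3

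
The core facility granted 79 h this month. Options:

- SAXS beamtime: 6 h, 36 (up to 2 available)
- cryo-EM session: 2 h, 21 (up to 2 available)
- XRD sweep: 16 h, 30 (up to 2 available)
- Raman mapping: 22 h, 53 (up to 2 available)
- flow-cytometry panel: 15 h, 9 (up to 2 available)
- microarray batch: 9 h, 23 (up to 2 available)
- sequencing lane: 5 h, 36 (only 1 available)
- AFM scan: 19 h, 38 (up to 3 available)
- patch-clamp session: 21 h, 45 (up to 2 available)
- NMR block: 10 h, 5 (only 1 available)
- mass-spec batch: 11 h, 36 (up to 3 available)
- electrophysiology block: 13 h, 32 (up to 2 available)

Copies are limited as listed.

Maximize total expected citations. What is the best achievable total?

By expected citations per h: cryo-EM session 10.50, sequencing lane 7.20, SAXS beamtime 6.00 lead.
Greedy by ratio would take 2×SAXS beamtime + 2×cryo-EM session + 2×microarray batch + sequencing lane + 3×mass-spec batch: 72 h used, total 304.
Replace microarray batch with electrophysiology block: the trade gains 9 net, giving 313 at 76 h.
That's the maximum — no swap from here does better than 313.

313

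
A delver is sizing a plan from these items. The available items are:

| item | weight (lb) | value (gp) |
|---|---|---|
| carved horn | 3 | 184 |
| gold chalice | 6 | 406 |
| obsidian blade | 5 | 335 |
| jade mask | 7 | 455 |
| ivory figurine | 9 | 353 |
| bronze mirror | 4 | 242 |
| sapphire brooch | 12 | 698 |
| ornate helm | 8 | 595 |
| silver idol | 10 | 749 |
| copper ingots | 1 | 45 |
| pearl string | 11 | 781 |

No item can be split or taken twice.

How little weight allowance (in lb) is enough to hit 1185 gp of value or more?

Minimise lb subject to total value ≥ 1185.
carved horn + gold chalice + ornate helm reaches 1185 using 17 lb.
Below 17 lb the best achievable stays under 1185.

17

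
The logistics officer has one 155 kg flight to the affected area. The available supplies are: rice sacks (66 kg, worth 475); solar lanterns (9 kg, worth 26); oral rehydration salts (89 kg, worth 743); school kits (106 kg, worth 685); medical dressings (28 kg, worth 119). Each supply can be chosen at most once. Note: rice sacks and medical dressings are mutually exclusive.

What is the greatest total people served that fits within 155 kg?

Best packing: rice sacks + oral rehydration salts — 155 kg, 1218 total.
An exhaustive check of the 32 subsets confirms 1218.

1218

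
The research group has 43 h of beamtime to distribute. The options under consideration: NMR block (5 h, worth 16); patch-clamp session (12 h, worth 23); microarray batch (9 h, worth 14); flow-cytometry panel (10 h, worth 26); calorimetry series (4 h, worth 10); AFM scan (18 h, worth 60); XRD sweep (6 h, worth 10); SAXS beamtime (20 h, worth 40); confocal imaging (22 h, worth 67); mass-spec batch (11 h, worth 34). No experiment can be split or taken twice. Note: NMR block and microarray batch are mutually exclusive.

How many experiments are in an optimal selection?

Best achievable expected citations is 130.
flow-cytometry panel + calorimetry series + AFM scan + mass-spec batch hits 130 at 43 h.
All optima have 4 experiments.

4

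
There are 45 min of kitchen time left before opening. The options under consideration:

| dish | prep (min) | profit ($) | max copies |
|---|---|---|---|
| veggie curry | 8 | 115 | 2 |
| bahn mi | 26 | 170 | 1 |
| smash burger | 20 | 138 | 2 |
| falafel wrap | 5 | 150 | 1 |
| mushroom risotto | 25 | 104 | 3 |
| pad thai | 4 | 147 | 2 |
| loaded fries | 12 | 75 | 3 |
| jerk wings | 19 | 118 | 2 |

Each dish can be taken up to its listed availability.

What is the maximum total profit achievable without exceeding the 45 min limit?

749

Ranking by ratio (profit/min): pad thai 36.75, falafel wrap 30.00, veggie curry 14.38, smash burger 6.90.
Best packing: 2×veggie curry + falafel wrap + 2×pad thai + loaded fries — 41 min, 749 total.
Every other selection either busts 45 min or exceeds an availability limit or fails to beat 749.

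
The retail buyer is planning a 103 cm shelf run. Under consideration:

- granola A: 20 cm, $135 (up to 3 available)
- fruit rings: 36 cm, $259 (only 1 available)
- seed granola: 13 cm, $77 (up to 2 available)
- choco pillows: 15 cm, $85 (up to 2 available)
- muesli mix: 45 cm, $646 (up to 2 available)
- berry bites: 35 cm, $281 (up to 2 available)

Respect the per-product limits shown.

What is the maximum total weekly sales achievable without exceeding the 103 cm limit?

1369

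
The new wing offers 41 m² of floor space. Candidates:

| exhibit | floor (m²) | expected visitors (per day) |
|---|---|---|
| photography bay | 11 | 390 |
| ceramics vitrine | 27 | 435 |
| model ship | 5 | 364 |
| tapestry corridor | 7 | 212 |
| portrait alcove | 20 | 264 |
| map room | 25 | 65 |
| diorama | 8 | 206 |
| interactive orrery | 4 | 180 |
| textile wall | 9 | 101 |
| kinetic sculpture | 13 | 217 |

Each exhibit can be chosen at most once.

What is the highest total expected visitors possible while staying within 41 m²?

Density check — model ship 72.80, interactive orrery 45.00, photography bay 35.45 are the best per m².
The ratio heuristic lands on photography bay + model ship + tapestry corridor + diorama + interactive orrery (1352) but leaves 6 m² idle.
The 8 m² tied up in diorama is better spent on kinetic sculpture — total rises to 1363 (40 m²).
Nothing else within 41 m² beats 1363.

1363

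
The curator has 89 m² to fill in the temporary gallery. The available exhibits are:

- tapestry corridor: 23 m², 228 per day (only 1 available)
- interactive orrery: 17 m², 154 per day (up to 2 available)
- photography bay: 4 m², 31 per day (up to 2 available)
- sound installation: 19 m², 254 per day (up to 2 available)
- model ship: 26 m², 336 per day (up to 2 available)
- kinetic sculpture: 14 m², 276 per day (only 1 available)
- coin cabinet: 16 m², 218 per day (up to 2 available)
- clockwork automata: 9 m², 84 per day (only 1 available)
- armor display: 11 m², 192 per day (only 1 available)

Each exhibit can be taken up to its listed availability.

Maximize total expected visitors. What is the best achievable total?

1312

By expected visitors per m²: kinetic sculpture 19.71, armor display 17.45, coin cabinet 13.62, sound installation 13.37 lead.
Taking the top-ratio exhibits first gives photography bay + sound installation + kinetic sculpture + 2×coin cabinet + clockwork automata + armor display for 1273 (89 m²).
Reworking the packing: 2×sound installation + model ship + kinetic sculpture + armor display uses 89 m² and improves the total to 1312.
Every other selection either busts 89 m² or exceeds an availability limit or fails to beat 1312.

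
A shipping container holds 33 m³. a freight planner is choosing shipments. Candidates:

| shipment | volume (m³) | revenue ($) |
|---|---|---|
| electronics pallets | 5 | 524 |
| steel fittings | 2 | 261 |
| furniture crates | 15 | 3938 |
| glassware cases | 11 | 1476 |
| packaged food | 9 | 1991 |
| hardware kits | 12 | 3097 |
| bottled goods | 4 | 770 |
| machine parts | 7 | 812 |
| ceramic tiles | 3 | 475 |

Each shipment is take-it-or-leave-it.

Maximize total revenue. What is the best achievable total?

By revenue per m³: furniture crates 262.53, hardware kits 258.08, packaged food 221.22 lead.
The ratio ordering already packs tightly: steel fittings + furniture crates + hardware kits + bottled goods, 33 m³, 8066.
That's the maximum — no swap from here does better than 8066.

8066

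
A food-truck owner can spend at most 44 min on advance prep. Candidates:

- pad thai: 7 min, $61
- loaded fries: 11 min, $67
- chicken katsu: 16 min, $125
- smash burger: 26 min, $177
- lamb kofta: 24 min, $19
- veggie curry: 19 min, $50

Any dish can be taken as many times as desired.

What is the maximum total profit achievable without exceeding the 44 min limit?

369

Taking the top-ratio dishes first gives 6×pad thai for 366 (42 min).
The 14 min tied up in 2×pad thai is better spent on chicken katsu — total rises to 369 (44 min).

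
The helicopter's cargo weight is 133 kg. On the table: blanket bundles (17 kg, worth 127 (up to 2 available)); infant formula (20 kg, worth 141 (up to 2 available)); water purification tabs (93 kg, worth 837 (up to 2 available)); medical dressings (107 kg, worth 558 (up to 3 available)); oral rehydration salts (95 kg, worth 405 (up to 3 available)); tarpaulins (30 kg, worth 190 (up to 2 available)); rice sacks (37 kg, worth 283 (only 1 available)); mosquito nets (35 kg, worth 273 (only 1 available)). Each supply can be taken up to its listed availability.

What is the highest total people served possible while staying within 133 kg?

1120

Taking the top-ratio supplies first gives water purification tabs + mosquito nets for 1110 (128 kg).
Replace mosquito nets with rice sacks: the trade gains 10 net, giving 1120 at 130 kg.
That's the maximum — no swap from here does better than 1120.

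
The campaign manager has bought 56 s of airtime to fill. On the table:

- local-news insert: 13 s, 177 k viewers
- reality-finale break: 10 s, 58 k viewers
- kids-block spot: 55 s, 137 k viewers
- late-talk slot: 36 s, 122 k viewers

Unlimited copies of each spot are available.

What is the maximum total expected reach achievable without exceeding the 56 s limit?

708

Best packing: 4×local-news insert — 52 s, 708 total.
No other feasible combination exceeds 708.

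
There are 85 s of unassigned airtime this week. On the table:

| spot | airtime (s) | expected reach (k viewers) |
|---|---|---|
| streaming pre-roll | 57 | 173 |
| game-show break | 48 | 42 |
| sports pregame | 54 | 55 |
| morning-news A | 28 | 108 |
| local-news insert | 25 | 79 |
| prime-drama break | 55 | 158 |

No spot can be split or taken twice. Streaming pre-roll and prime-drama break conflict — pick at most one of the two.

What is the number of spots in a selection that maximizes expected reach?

2

The maximum expected reach within 85 s is 281.
For example streaming pre-roll + morning-news A achieves it, using 85 s.
Every optimal selection uses 2 spots.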